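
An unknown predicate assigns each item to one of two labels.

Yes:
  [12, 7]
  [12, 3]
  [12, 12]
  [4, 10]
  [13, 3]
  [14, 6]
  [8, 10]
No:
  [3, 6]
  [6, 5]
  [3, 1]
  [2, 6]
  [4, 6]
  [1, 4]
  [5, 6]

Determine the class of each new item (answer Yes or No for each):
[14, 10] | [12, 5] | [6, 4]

The rule appears to be: sum ≥ 14.
[14, 10] → 14+10 = 24 → Yes. [12, 5] → 12+5 = 17 → Yes. [6, 4] → 6+4 = 10 → No.

Yes, Yes, No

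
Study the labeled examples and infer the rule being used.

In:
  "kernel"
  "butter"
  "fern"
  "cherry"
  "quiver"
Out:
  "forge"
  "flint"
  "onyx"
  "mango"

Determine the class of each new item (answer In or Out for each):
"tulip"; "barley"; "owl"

Out, In, Out

The common property of the 'In' items is: even length AND contains 'e'. No 'Out' item has it.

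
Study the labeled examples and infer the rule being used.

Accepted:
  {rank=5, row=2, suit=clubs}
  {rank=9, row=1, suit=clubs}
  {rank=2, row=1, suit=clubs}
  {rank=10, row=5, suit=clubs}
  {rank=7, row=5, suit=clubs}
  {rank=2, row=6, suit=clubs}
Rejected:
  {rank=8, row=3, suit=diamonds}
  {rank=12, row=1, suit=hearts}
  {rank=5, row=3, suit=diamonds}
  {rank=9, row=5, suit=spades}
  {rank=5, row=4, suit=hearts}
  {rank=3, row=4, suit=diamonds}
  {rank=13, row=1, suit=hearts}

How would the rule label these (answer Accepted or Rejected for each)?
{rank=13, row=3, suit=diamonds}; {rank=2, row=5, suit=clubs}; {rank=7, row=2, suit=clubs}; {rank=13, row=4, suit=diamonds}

Rejected, Accepted, Accepted, Rejected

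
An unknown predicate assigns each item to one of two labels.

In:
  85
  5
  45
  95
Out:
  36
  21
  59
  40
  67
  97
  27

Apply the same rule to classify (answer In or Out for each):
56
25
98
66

The rule appears to be: ends in digit 5.
56: last digit 6 — does not fit, so Out. 25: last digit 5 — fits, so In. 98: last digit 8 — does not fit, so Out. 66: last digit 6 — does not fit, so Out.

Out, In, Out, Out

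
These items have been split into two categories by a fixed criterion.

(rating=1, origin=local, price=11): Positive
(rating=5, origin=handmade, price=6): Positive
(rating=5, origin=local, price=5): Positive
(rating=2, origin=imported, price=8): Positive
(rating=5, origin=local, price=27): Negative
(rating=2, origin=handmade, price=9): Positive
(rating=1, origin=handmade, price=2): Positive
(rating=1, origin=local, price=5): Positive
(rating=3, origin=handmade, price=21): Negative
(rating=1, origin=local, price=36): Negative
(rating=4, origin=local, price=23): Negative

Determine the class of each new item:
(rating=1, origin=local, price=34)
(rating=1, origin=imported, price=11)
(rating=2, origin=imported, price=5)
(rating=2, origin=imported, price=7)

The pattern is that an item is 'Positive' exactly when: price ≤ 11.
(rating=1, origin=local, price=34): price = 34, doesn't qualify → Negative.
(rating=1, origin=imported, price=11): price = 11, fits → Positive.
(rating=2, origin=imported, price=5): price = 5, fits → Positive.
(rating=2, origin=imported, price=7): price = 7, fits → Positive.

Negative, Positive, Positive, Positive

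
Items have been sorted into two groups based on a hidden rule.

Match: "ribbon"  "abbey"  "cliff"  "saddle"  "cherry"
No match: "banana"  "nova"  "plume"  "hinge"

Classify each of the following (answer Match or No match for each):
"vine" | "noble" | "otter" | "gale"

No match, No match, Match, No match

The distinguishing property — has a double letter — holds for all the 'Match' cases and none of the 'No match' cases.
No match: "vine", since no doubled letter.
No match: "noble", since no doubled letter.
Match: "otter", since 'tt' doubled.
No match: "gale", since no doubled letter.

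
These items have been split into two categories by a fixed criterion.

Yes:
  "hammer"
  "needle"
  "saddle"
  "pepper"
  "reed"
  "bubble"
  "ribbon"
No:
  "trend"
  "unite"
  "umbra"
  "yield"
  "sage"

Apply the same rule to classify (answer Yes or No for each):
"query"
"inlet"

The pattern is that an item is 'Yes' exactly when: has a double letter.

No, No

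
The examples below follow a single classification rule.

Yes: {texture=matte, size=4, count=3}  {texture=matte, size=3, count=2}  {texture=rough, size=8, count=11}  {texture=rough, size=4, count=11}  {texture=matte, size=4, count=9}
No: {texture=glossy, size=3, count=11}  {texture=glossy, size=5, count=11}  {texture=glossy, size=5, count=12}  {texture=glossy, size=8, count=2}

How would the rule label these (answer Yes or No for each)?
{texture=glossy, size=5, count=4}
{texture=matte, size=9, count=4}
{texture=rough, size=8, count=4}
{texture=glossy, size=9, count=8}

Comparing the two groups points to one rule — texture is not glossy.
{texture=glossy, size=5, count=4}: texture is glossy — lacks this property, so No.
{texture=matte, size=9, count=4}: texture is matte — satisfies this, so Yes.
{texture=rough, size=8, count=4}: texture is rough — satisfies this, so Yes.
{texture=glossy, size=9, count=8}: texture is glossy — lacks this property, so No.

No, Yes, Yes, No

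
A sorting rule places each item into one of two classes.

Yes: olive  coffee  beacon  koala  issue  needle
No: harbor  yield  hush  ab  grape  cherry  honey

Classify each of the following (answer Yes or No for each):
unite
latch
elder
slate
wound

A rule that fits every label: has ≥ 3 vowels — true of each 'Yes' example, false of each 'No' one.
unite: Yes (3 vowels). latch: No (1 vowel). elder: No (2 vowels). slate: No (2 vowels). wound: No (2 vowels).

Yes, No, No, No, No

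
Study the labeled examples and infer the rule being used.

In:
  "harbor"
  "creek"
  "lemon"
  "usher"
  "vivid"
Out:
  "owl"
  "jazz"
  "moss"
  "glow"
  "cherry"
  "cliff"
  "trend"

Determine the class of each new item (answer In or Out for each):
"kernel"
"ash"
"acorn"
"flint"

In, Out, In, Out

The rule appears to be: has ≥ 2 vowels.
In: "kernel", since 2 vowels. Out: "ash", since 1 vowel. In: "acorn", since 2 vowels. Out: "flint", since 1 vowel.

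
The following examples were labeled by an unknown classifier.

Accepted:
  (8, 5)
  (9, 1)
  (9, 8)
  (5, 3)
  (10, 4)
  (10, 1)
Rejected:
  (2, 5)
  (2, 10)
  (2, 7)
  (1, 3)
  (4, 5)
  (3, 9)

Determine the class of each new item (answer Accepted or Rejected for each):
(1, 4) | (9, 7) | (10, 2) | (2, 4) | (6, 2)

Rejected, Accepted, Accepted, Rejected, Accepted

Every 'Accepted' example satisfies: first > second. None of the 'Rejected' examples do.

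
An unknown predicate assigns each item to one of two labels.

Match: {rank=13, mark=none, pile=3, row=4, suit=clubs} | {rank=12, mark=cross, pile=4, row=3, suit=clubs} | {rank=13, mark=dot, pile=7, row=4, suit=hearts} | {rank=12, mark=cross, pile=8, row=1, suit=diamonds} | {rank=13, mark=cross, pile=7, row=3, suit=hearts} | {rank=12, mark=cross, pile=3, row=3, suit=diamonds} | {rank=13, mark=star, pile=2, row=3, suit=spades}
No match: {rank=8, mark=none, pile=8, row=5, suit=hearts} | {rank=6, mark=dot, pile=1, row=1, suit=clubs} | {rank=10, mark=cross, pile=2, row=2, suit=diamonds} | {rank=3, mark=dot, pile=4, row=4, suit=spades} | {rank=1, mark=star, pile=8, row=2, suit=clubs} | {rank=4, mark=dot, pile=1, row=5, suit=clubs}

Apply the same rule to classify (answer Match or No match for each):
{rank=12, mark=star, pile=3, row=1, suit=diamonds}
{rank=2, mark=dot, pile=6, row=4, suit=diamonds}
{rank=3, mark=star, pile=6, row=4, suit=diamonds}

The common property of the 'Match' items is: rank ≥ 12. No 'No match' item has it.

Match, No match, No match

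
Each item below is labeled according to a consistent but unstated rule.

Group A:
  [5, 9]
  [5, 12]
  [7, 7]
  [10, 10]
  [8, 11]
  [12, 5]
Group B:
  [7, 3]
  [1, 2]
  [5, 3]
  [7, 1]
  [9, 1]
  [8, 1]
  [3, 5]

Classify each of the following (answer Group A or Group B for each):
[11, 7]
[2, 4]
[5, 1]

The classifier is using: sum ≥ 14.
[11, 7]: Group A (11+7 = 18). [2, 4]: Group B (2+4 = 6). [5, 1]: Group B (5+1 = 6).

Group A, Group B, Group B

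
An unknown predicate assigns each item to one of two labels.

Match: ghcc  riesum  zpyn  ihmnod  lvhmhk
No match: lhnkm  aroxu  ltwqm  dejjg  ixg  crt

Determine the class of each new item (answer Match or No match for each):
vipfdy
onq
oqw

Match, No match, No match

One predicate separates the groups cleanly: even length.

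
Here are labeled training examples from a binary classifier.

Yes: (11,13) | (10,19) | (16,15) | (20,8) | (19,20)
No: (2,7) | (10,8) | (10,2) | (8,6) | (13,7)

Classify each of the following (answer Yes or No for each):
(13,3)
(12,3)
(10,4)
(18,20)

No, No, No, Yes

A rule that fits every label: sum ≥ 24 — true of each 'Yes' example, false of each 'No' one.
No: (13,3), since 13+3 = 16. No: (12,3), since 12+3 = 15. No: (10,4), since 10+4 = 14. Yes: (18,20), since 18+20 = 38.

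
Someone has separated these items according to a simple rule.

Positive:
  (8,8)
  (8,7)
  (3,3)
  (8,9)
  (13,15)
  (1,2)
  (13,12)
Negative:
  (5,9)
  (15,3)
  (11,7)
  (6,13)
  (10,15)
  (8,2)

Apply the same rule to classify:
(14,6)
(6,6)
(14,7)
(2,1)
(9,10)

Every 'Positive' example satisfies: |first − second| ≤ 2. None of the 'Negative' examples do.
(14,6): Negative (|14−6| = 8). (6,6): Positive (|6−6| = 0). (14,7): Negative (|14−7| = 7). (2,1): Positive (|2−1| = 1). (9,10): Positive (|9−10| = 1).

Negative, Positive, Negative, Positive, Positive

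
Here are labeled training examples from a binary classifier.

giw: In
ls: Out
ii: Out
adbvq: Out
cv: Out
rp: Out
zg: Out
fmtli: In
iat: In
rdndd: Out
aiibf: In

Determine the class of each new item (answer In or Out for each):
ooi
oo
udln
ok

In, Out, Out, Out

A rule that fits every label: odd length AND contains 'i' — true of each 'In' example, false of each 'Out' one.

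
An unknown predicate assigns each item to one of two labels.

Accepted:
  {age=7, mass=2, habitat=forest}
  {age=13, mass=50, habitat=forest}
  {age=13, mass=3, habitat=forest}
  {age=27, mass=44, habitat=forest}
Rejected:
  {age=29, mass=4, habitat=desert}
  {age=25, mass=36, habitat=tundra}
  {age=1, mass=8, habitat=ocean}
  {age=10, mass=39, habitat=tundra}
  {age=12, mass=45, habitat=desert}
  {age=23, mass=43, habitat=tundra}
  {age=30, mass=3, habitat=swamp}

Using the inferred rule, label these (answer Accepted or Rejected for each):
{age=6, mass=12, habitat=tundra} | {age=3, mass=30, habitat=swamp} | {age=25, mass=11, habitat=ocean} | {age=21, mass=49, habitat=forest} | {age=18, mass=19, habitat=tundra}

Rejected, Rejected, Rejected, Accepted, Rejected

A rule that fits every label: habitat is forest — true of each 'Accepted' example, false of each 'Rejected' one.
{age=6, mass=12, habitat=tundra}: habitat is tundra — does not fit, so Rejected. {age=3, mass=30, habitat=swamp}: habitat is swamp — does not fit, so Rejected. {age=25, mass=11, habitat=ocean}: habitat is ocean — does not fit, so Rejected. {age=21, mass=49, habitat=forest}: habitat is forest — checks out, so Accepted. {age=18, mass=19, habitat=tundra}: habitat is tundra — does not fit, so Rejected.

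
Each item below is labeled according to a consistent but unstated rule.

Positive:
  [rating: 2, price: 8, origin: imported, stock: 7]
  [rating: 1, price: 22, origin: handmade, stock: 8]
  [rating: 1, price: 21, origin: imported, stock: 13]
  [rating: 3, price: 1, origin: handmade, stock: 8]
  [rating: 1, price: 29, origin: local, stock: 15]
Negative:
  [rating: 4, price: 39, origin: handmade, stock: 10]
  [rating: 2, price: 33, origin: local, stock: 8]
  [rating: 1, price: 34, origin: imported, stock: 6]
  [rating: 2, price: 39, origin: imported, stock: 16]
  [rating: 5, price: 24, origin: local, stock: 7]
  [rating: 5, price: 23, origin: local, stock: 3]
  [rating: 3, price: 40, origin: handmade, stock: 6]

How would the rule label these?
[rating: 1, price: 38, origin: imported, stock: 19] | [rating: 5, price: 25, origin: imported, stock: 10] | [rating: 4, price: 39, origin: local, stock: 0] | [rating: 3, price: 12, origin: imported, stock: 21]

Negative, Negative, Negative, Positive

The rule appears to be: rating ≤ 3 AND price ≤ 29.
[rating: 1, price: 38, origin: imported, stock: 19] → rating = 1, price = 38 → Negative.
[rating: 5, price: 25, origin: imported, stock: 10] → rating = 5, price = 25 → Negative.
[rating: 4, price: 39, origin: local, stock: 0] → rating = 4, price = 39 → Negative.
[rating: 3, price: 12, origin: imported, stock: 21] → rating = 3, price = 12 → Positive.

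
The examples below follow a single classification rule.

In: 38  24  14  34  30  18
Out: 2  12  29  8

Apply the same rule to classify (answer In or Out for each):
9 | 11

Out, Out

The classifier is using: even AND at least 14.
Out: 9, since 9 is odd, 9 < 14. Out: 11, since 11 is odd, 11 < 14.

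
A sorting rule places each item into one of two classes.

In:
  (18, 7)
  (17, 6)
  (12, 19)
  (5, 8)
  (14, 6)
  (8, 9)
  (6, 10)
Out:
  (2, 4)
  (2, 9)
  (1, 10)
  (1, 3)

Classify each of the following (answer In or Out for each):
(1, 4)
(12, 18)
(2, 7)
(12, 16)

Out, In, Out, In

The common property of the 'In' items is: sum ≥ 13. No 'Out' item has it.
(1, 4): Out (1+4 = 5).
(12, 18): In (12+18 = 30).
(2, 7): Out (2+7 = 9).
(12, 16): In (12+16 = 28).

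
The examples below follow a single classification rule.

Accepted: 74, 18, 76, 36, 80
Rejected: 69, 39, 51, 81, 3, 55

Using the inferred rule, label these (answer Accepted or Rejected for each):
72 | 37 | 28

Accepted, Rejected, Accepted

Every 'Accepted' example satisfies: even. None of the 'Rejected' examples do.
Accepted: 72, since 72 is even.
Rejected: 37, since 37 is odd.
Accepted: 28, since 28 is even.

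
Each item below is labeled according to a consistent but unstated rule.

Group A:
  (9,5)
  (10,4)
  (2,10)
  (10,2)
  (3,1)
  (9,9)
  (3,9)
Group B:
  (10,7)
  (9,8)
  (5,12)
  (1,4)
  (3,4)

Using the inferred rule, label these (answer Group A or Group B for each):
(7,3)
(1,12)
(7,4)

Group A, Group B, Group B

The distinguishing property — sum is even — holds for all the 'Group A' cases and none of the 'Group B' cases.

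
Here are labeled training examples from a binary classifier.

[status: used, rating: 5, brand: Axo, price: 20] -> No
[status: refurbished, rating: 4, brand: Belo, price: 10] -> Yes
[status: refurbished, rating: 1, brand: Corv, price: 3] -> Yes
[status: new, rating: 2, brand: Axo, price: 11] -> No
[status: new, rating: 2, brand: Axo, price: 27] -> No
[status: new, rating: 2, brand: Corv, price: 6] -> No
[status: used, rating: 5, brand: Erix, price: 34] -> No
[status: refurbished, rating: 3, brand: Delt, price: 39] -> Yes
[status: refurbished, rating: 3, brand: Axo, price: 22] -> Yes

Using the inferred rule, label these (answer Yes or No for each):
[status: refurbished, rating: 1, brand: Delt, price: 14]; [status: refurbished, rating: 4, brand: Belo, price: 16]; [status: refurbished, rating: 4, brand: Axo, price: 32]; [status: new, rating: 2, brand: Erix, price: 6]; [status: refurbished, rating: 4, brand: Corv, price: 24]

Yes, Yes, Yes, No, Yes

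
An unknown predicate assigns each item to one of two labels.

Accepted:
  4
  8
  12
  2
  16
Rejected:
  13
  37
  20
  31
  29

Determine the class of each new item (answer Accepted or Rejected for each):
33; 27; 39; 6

A rule that fits every label: even AND at most 16 — true of each 'Accepted' example, false of each 'Rejected' one.
33 — 33 is odd, 33 > 16, hence Rejected. 27 — 27 is odd, 27 > 16, hence Rejected. 39 — 39 is odd, 39 > 16, hence Rejected. 6 — 6 is even, 6 ≤ 16, hence Accepted.

Rejected, Rejected, Rejected, Accepted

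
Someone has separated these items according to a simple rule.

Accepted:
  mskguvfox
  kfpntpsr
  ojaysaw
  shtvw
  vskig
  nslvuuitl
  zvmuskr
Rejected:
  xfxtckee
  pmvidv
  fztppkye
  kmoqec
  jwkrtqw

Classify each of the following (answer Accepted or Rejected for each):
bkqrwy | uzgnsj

Rejected, Accepted

'Accepted' ⟺ contains 's'.
bkqrwy: no 's', does not pass → Rejected. uzgnsj: has 's', satisfies this → Accepted.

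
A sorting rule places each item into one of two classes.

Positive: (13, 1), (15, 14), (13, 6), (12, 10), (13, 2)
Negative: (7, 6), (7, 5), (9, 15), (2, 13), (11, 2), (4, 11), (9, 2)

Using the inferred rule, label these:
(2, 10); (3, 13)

Negative, Negative

All 'Positive' examples share one property — first ≥ 12 — and every 'Negative' example lacks it.
(2, 10) → first 2 → Negative.
(3, 13) → first 3 → Negative.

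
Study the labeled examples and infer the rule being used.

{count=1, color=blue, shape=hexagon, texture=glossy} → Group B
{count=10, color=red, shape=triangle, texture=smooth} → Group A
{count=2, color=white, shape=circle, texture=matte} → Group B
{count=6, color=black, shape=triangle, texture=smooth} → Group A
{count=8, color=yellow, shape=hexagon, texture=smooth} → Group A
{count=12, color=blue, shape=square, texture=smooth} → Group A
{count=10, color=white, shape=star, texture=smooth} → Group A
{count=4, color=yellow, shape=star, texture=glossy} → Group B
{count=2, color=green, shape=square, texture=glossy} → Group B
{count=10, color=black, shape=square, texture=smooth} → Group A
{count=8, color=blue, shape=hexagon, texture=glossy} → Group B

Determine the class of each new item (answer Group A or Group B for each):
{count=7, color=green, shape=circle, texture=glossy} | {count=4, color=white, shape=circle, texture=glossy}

Group B, Group B

The distinguishing property — texture is smooth — holds for all the 'Group A' cases and none of the 'Group B' cases.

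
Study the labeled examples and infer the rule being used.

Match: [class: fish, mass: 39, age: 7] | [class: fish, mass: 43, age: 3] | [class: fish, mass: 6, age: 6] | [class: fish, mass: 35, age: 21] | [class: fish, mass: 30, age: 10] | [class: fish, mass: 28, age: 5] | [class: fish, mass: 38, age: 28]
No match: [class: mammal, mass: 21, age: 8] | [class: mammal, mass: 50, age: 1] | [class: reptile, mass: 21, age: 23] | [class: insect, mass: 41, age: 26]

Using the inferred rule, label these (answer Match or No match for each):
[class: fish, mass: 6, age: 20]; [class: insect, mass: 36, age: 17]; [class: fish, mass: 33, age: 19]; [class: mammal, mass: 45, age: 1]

Match, No match, Match, No match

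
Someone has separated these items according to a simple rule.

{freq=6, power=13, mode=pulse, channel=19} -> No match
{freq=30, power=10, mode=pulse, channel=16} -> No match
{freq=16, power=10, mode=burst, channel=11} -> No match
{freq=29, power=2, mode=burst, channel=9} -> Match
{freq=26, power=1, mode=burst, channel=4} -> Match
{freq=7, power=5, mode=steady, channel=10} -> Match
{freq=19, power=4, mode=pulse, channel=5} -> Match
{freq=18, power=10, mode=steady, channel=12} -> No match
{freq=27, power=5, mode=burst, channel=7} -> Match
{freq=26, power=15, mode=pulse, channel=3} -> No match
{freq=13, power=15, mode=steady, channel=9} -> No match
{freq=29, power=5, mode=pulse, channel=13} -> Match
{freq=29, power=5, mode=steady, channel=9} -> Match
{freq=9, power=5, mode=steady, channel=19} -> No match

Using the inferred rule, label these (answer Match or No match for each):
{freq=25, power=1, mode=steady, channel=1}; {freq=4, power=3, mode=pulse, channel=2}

Match, Match

The distinguishing property — power ≤ 5 AND channel ≤ 13 — holds for all the 'Match' cases and none of the 'No match' cases.
{freq=25, power=1, mode=steady, channel=1}: Match (power = 1, channel = 1).
{freq=4, power=3, mode=pulse, channel=2}: Match (power = 3, channel = 2).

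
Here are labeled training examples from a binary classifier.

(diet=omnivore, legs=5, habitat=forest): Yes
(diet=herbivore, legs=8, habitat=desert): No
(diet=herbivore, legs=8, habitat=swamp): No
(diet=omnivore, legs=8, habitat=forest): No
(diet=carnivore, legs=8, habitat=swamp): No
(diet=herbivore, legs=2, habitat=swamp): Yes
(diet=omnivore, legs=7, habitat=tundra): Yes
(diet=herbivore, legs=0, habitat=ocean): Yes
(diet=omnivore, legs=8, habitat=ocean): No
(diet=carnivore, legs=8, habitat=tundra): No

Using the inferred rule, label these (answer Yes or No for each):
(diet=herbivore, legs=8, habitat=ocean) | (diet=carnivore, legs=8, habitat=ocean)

No, No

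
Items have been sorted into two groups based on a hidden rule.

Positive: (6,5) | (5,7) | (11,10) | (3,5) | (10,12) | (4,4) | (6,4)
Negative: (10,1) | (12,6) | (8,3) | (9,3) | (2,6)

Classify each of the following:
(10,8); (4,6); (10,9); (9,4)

Positive, Positive, Positive, Negative

One predicate separates the groups cleanly: |first − second| ≤ 2.
(10,8) → |10−8| = 2 → Positive.
(4,6) → |4−6| = 2 → Positive.
(10,9) → |10−9| = 1 → Positive.
(9,4) → |9−4| = 5 → Negative.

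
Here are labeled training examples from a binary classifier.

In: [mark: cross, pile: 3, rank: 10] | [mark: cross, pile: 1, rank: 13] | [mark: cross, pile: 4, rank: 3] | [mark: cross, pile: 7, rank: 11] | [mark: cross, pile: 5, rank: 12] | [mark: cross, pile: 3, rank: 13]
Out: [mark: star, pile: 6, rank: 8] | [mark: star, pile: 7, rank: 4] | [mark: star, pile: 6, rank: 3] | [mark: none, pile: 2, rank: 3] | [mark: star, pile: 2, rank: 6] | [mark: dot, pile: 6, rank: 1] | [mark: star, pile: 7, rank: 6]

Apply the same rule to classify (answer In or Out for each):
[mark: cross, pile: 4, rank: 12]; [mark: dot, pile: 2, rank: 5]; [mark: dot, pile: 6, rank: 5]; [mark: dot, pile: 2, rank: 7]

All 'In' examples share one property — mark is cross — and every 'Out' example lacks it.
[mark: cross, pile: 4, rank: 12]: In (mark is cross).
[mark: dot, pile: 2, rank: 5]: Out (mark is dot).
[mark: dot, pile: 6, rank: 5]: Out (mark is dot).
[mark: dot, pile: 2, rank: 7]: Out (mark is dot).

In, Out, Out, Out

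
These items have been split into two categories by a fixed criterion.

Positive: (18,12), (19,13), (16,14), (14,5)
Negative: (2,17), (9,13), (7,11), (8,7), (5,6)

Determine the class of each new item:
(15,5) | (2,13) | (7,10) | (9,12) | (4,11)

Positive, Negative, Negative, Negative, Negative

The rule appears to be: first ≥ 11.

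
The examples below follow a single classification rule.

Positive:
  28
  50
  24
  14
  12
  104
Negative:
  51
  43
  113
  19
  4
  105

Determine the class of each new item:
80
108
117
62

Positive, Positive, Negative, Positive

The simplest hypothesis consistent with all the labels is: even AND at least 12.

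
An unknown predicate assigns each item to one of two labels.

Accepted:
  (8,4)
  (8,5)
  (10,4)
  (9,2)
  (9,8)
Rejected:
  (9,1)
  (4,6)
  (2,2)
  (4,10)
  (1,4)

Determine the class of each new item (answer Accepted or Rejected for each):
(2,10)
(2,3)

Rejected, Rejected

The simplest hypothesis consistent with all the labels is: first > second AND sum ≥ 11.
(2,10) — 2 < 10, 2+10 = 12, hence Rejected. (2,3) — 2 < 3, 2+3 = 5, hence Rejected.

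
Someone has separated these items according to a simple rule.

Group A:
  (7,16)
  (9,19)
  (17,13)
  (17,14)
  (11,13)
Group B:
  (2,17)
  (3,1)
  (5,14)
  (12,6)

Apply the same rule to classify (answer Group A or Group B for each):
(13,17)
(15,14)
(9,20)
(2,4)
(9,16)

The distinguishing property — sum ≥ 23 — holds for all the 'Group A' cases and none of the 'Group B' cases.

Group A, Group A, Group A, Group B, Group A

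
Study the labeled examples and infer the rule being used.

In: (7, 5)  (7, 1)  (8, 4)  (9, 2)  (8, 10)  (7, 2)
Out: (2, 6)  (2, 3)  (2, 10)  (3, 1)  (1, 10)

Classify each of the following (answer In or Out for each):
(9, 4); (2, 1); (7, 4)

All 'In' examples share one property — first ≥ 4 — and every 'Out' example lacks it.
(9, 4) → first 9 → In. (2, 1) → first 2 → Out. (7, 4) → first 7 → In.

In, Out, In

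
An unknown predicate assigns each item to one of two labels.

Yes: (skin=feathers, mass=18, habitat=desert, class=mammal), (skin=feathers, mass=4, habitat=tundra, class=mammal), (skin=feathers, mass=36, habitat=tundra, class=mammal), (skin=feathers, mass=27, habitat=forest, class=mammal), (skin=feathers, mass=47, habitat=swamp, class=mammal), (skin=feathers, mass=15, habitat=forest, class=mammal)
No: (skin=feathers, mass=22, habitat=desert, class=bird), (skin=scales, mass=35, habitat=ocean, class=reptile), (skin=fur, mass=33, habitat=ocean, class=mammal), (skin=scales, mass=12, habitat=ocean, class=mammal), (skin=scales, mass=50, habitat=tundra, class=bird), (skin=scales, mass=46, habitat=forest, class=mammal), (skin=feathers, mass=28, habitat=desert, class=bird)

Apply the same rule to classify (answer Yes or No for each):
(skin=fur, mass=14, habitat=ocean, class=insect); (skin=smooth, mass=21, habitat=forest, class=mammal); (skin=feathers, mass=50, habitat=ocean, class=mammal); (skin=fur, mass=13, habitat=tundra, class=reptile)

The rule appears to be: skin is feathers AND class is mammal.
(skin=fur, mass=14, habitat=ocean, class=insect): skin is fur, class is insect, fails this test → No. (skin=smooth, mass=21, habitat=forest, class=mammal): skin is smooth, class is mammal, fails this test → No. (skin=feathers, mass=50, habitat=ocean, class=mammal): skin is feathers, class is mammal, matches → Yes. (skin=fur, mass=13, habitat=tundra, class=reptile): skin is fur, class is reptile, fails this test → No.

No, No, Yes, No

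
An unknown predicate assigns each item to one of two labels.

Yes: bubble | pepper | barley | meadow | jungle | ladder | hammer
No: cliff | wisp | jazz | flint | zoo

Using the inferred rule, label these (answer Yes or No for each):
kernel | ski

Yes, No

'Yes' ⟺ contains 'e'.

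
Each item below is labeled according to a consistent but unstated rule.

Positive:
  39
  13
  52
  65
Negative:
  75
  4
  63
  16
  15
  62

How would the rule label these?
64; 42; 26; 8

Comparing the two groups points to one rule — multiple of 13.

Negative, Negative, Positive, Negative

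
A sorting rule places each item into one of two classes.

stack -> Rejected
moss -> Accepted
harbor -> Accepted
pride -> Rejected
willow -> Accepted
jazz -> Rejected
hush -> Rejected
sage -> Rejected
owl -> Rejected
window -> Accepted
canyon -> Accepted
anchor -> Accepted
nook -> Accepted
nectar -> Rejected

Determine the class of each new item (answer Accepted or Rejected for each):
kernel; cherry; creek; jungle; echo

The simplest hypothesis consistent with all the labels is: even length AND contains 'o'.
Rejected: kernel, since length 6, no 'o'. Rejected: cherry, since length 6, no 'o'. Rejected: creek, since length 5, no 'o'. Rejected: jungle, since length 6, no 'o'. Accepted: echo, since length 4, has 'o'.

Rejected, Rejected, Rejected, Rejected, Accepted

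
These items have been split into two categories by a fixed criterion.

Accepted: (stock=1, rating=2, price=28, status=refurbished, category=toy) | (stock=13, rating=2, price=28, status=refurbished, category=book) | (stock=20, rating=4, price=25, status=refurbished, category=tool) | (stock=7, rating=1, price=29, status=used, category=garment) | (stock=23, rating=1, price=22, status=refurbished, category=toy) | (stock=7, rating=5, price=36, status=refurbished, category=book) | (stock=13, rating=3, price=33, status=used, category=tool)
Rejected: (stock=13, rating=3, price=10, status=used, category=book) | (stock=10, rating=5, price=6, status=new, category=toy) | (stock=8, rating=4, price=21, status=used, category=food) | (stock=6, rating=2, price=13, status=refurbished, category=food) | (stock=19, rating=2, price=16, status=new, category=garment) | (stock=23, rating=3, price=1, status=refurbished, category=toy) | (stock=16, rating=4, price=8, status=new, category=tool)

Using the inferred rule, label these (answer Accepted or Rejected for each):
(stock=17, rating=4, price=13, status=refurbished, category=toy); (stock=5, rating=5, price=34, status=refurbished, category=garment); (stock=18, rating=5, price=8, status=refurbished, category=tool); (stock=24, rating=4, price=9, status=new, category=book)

'Accepted' ⟺ price ≥ 22.
Rejected: (stock=17, rating=4, price=13, status=refurbished, category=toy), since price = 13. Accepted: (stock=5, rating=5, price=34, status=refurbished, category=garment), since price = 34. Rejected: (stock=18, rating=5, price=8, status=refurbished, category=tool), since price = 8. Rejected: (stock=24, rating=4, price=9, status=new, category=book), since price = 9.

Rejected, Accepted, Rejected, Rejected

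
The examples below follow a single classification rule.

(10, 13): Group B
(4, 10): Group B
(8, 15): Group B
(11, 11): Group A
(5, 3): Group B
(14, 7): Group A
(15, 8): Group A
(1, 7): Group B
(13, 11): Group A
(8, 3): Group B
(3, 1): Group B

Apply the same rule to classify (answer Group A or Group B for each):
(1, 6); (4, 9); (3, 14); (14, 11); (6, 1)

Group B, Group B, Group B, Group A, Group B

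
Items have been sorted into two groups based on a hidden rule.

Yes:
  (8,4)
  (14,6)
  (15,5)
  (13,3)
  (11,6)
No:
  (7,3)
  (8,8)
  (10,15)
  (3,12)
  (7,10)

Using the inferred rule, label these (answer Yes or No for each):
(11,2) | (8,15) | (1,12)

Yes, No, No

The simplest hypothesis consistent with all the labels is: first > second AND sum ≥ 12.
(11,2): Yes (11 > 2, 11+2 = 13). (8,15): No (8 < 15, 8+15 = 23). (1,12): No (1 < 12, 1+12 = 13).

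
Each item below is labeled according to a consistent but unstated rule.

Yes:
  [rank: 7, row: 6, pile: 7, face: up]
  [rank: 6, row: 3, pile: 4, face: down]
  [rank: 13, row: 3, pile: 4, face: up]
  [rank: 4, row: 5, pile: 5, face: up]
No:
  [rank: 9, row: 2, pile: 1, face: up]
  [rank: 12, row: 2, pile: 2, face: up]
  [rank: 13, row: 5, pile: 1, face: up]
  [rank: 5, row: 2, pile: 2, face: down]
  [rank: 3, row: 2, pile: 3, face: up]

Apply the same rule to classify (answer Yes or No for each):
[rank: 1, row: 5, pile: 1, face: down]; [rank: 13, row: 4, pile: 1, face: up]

No, No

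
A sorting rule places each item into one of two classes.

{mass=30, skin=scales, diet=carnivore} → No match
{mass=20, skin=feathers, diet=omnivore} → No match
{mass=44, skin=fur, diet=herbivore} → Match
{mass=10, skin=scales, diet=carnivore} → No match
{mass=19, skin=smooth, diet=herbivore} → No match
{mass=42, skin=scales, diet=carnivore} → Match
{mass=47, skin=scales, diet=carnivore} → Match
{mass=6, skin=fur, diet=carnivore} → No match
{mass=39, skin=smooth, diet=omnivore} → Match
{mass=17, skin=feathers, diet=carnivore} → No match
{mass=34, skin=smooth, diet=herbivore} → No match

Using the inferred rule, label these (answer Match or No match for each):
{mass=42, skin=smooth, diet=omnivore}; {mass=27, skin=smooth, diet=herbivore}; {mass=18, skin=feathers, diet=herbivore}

Match, No match, No match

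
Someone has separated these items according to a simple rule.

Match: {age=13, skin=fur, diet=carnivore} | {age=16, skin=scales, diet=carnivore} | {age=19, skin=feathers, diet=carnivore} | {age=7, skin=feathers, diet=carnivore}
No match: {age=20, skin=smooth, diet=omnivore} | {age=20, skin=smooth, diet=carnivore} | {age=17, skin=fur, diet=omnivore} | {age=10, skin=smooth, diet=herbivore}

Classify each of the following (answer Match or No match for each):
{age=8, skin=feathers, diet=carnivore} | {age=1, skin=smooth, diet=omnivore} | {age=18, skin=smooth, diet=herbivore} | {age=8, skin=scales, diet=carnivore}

Match, No match, No match, Match

Rule: diet is carnivore AND age ≤ 19. This holds for each 'Match' example and fails for each 'No match' one.
{age=8, skin=feathers, diet=carnivore} — diet is carnivore, age = 8, hence Match. {age=1, skin=smooth, diet=omnivore} — diet is omnivore, age = 1, hence No match. {age=18, skin=smooth, diet=herbivore} — diet is herbivore, age = 18, hence No match. {age=8, skin=scales, diet=carnivore} — diet is carnivore, age = 8, hence Match.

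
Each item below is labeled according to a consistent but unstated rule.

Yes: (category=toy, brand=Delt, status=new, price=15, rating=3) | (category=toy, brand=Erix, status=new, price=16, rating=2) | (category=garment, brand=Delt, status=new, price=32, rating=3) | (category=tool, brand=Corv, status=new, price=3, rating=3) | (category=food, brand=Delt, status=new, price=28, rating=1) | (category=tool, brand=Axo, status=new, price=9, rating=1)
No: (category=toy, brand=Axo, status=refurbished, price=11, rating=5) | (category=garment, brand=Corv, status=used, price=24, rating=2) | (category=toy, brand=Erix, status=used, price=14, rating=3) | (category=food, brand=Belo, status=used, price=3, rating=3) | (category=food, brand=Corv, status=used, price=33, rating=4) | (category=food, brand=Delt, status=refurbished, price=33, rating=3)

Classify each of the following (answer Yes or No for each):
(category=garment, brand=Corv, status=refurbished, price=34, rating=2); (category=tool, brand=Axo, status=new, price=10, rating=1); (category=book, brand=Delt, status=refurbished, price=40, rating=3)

No, Yes, No

Checking candidate rules against both groups, what survives is: status is new.
(category=garment, brand=Corv, status=refurbished, price=34, rating=2): status is refurbished, lacks this property → No.
(category=tool, brand=Axo, status=new, price=10, rating=1): status is new, meets the rule → Yes.
(category=book, brand=Delt, status=refurbished, price=40, rating=3): status is refurbished, lacks this property → No.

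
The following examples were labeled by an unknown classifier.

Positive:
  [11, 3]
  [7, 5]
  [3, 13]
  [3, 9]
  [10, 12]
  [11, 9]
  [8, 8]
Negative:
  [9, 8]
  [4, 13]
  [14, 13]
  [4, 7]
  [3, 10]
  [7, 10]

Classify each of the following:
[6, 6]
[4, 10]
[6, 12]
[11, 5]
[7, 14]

Positive, Positive, Positive, Positive, Negative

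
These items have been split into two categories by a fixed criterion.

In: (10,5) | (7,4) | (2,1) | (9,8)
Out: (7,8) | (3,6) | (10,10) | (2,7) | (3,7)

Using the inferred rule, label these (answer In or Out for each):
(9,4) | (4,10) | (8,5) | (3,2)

In, Out, In, In

The classifier is using: first > second.
(9,4) — 9 > 4, hence In. (4,10) — 4 < 10, hence Out. (8,5) — 8 > 5, hence In. (3,2) — 3 > 2, hence In.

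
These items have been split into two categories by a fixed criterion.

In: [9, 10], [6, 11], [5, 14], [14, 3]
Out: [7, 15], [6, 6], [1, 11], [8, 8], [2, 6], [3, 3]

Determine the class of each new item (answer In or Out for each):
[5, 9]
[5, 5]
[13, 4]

Out, Out, In

All 'In' examples share one property — sum is odd — and every 'Out' example lacks it.
[5, 9]: 5+9 = 14, doesn't match → Out.
[5, 5]: 5+5 = 10, doesn't match → Out.
[13, 4]: 13+4 = 17, passes → In.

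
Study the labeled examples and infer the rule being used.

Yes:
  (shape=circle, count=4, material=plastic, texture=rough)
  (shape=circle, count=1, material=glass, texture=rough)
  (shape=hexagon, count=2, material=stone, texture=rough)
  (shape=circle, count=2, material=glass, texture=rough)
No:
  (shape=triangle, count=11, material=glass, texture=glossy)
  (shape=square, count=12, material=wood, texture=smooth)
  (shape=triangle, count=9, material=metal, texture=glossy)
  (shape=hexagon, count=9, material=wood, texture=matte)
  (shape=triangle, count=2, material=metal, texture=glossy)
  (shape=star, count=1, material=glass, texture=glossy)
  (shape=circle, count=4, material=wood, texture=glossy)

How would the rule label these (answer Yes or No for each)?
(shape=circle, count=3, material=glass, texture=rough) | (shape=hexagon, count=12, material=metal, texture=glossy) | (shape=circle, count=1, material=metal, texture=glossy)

Comparing the two groups points to one rule — texture is rough.
Yes: (shape=circle, count=3, material=glass, texture=rough), since texture is rough.
No: (shape=hexagon, count=12, material=metal, texture=glossy), since texture is glossy.
No: (shape=circle, count=1, material=metal, texture=glossy), since texture is glossy.

Yes, No, No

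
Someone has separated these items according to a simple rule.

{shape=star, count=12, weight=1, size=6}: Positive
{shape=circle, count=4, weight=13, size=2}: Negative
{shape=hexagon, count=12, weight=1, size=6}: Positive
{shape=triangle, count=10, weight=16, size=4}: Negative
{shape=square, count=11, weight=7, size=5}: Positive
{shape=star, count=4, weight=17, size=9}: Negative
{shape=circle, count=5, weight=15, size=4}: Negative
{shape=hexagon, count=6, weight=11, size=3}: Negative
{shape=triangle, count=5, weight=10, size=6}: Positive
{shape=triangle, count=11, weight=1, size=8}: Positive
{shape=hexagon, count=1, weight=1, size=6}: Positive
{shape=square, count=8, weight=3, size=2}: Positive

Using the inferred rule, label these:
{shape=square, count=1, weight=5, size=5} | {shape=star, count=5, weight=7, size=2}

Positive, Positive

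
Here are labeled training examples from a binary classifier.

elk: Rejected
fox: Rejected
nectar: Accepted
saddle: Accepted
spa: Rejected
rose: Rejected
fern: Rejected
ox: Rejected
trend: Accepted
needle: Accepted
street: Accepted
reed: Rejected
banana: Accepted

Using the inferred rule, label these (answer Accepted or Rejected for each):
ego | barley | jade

One predicate separates the groups cleanly: length ≥ 5.
ego — length 3, hence Rejected.
barley — length 6, hence Accepted.
jade — length 4, hence Rejected.

Rejected, Accepted, Rejected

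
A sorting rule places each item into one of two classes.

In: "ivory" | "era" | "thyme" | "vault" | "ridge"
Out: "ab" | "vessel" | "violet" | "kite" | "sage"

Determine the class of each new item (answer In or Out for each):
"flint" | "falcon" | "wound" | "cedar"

In, Out, In, In

All 'In' examples share one property — odd length — and every 'Out' example lacks it.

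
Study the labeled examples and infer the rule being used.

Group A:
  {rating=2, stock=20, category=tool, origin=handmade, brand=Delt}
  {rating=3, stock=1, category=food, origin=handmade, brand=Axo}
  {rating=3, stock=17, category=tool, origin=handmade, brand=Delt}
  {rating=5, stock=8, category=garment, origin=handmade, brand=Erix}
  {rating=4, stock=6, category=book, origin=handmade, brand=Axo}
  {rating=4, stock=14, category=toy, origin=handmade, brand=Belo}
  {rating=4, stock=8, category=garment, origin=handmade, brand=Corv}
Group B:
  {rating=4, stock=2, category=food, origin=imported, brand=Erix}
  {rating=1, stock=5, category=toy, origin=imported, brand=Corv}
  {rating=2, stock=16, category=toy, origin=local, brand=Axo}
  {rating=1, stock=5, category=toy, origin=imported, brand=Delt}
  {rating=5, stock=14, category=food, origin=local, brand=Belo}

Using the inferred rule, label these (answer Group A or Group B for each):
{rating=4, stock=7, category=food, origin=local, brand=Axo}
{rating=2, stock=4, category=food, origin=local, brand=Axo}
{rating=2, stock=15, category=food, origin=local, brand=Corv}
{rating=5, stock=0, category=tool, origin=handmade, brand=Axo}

Group B, Group B, Group B, Group A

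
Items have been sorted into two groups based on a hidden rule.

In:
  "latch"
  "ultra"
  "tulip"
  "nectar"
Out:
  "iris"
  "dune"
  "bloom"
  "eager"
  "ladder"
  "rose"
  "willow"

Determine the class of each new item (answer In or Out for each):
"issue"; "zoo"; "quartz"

'In' ⟺ contains 't'.

Out, Out, In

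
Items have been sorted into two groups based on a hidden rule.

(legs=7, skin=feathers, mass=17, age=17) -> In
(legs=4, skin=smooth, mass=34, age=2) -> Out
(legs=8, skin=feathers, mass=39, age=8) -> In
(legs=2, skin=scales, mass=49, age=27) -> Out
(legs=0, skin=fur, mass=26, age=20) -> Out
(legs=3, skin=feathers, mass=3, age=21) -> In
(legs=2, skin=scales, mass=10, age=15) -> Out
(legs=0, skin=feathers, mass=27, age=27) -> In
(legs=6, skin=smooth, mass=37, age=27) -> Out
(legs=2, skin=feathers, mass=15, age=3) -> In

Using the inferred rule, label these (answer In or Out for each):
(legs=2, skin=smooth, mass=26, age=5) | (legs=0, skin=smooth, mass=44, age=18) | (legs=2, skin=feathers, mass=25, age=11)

Out, Out, In

The simplest hypothesis consistent with all the labels is: skin is feathers.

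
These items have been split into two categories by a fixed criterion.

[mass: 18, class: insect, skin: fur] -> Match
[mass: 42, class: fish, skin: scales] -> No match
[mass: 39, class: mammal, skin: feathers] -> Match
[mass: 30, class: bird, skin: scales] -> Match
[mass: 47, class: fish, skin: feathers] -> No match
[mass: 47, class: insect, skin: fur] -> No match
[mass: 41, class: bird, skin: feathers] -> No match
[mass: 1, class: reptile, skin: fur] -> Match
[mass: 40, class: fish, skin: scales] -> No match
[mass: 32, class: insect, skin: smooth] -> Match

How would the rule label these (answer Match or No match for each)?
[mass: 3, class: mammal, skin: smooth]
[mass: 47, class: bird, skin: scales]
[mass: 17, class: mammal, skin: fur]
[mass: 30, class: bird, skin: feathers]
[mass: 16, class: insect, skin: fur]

The simplest hypothesis consistent with all the labels is: mass ≤ 39.
[mass: 3, class: mammal, skin: smooth]: Match (mass = 3).
[mass: 47, class: bird, skin: scales]: No match (mass = 47).
[mass: 17, class: mammal, skin: fur]: Match (mass = 17).
[mass: 30, class: bird, skin: feathers]: Match (mass = 30).
[mass: 16, class: insect, skin: fur]: Match (mass = 16).

Match, No match, Match, Match, Match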